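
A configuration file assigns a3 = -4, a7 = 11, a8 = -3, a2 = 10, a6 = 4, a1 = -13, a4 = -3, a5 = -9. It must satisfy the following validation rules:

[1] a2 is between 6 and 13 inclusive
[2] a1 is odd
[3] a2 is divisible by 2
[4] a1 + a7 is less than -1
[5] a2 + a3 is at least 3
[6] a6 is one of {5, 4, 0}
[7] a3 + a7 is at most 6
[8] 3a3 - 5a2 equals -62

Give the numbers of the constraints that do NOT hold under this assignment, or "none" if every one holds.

[1] a2 = 10 lies in [6, 13] — holds.
[2] a1 = -13 is odd — holds.
[3] 10 / 2 = 5, so 2 divides 10 — holds.
[4] a1 + a7 = -13 + 11 = -2; -2 < -1 — holds.
[5] a2 + a3 = 10 + (-4) = 6; 6 ≥ 3 — holds.
[6] a6 = 4 is in {5, 4, 0} — holds.
[7] a3 + a7 = -4 + 11 = 7; 7 > 6, bound 6 not met — does not hold.
[8] 3a3 - 5a2 = 3(-4) - 5(10) = -62 — holds.

Violated: 7.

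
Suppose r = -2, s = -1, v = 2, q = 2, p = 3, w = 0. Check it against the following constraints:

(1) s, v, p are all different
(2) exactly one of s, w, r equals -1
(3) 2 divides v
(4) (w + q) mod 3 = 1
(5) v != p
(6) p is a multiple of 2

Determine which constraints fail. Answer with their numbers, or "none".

(1) values -1, 2, 3 are pairwise distinct — OK.
(2) s=-1, w=0, r=-2; 1 of them equals -1 — OK.
(3) 2 / 2 = 1, so 2 divides 2 — OK.
(4) w + q = 2; 2 mod 3 = 2, not 1 — violated.
(5) v = 2, p = 3; distinct — OK.
(6) 3 = 2*1 + 1, so 2 does not divide 3 — violated.

Constraints 4, 6 are violated.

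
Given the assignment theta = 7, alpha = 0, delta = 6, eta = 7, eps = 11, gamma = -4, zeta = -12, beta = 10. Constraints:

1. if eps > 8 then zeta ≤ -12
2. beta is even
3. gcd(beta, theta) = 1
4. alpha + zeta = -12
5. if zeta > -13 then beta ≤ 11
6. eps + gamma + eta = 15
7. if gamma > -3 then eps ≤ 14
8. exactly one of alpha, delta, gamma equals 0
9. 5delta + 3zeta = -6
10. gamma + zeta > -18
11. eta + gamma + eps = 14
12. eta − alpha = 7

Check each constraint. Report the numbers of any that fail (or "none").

1. eps = 11 > 8, so we need zeta ≤ -12; zeta = -12 ≤ -12 — holds.
2. beta = 10 is even — holds.
3. gcd(10, 7) = 1 — holds.
4. alpha + zeta = 0 + (-12) = -12 — holds.
5. zeta = -12 > -13, so we need beta ≤ 11; beta = 10 ≤ 11 — holds.
6. eps + gamma + eta = 11 + (-4) + 7 = 14, not 15 — does not hold.
7. gamma = -4, not > -3; antecedent false, conditional vacuously true — holds.
8. alpha=0, delta=6, gamma=-4; 1 of them equals 0 — holds.
9. 5delta + 3zeta = 5(6) + 3(-12) = -6 — holds.
10. gamma + zeta = -4 + (-12) = -16; -16 > -18 — holds.
11. eta + gamma + eps = 7 + (-4) + 11 = 14 — holds.
12. eta − alpha = 7 − 0 = 7 — holds.

Violated: 6.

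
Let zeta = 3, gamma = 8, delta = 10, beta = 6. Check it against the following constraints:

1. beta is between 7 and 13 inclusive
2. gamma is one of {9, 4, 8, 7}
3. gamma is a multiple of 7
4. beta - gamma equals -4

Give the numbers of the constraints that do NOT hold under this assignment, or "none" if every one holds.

The assignment fails constraints 1, 3, 4.

1. beta = 6 is outside [7, 13]  ✘
2. gamma = 8 is in {9, 4, 8, 7}  ✔
3. 8 = 7*1 + 1, so 7 does not divide 8  ✘
4. beta - gamma = 6 - 8 = -2, not -4  ✘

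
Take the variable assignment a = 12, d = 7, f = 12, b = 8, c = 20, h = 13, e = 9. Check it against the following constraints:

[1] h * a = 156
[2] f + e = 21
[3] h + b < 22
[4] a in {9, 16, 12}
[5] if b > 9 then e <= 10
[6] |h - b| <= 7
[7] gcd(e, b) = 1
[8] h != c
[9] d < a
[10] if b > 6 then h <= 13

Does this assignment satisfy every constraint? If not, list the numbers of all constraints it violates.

[1] h * a = 13 * 12 = 156 — satisfied.
[2] f + e = 12 + 9 = 21 — satisfied.
[3] h + b = 13 + 8 = 21; 21 < 22 — satisfied.
[4] a = 12 is in {9, 16, 12} — satisfied.
[5] b = 8, not > 9; antecedent false, conditional vacuously true — satisfied.
[6] |13 - 8| = 5; 5 ≤ 7 — satisfied.
[7] gcd(9, 8) = 1 — satisfied.
[8] h = 13, c = 20; distinct — satisfied.
[9] d = 7, a = 12; 7 < 12 — satisfied.
[10] b = 8 > 6, so we need h ≤ 13; h = 13 ≤ 13 — satisfied.

No violations.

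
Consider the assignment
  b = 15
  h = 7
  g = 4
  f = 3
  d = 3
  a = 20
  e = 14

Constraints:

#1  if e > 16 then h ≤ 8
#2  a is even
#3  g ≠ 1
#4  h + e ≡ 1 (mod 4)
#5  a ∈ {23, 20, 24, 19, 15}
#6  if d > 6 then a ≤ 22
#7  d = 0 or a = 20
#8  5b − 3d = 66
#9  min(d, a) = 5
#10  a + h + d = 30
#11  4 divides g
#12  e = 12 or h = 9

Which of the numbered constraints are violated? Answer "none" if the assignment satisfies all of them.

No — constraints 9, 12 are not satisfied.

#1 e = 14, not > 16; antecedent false, conditional vacuously true — holds.
#2 a = 20 is even — holds.
#3 g = 4, and 4 ≠ 1 — holds.
#4 h + e = 21; 21 mod 4 = 1 — holds.
#5 a = 20 is in {23, 20, 24, 19, 15} — holds.
#6 d = 3, not > 6; antecedent false, conditional vacuously true — holds.
#7 d = 3 ≠ 0, but a = 20 = 20 (second disjunct) — holds.
#8 5b − 3d = 5(15) − 3(3) = 66 — holds.
#9 min(3, 20) = 3, not 5 — does not hold.
#10 a + h + d = 20 + 7 + 3 = 30 — holds.
#11 4 / 4 = 1, so 4 divides 4 — holds.
#12 e = 14 ≠ 12 and h = 7 ≠ 9; both disjuncts false — does not hold.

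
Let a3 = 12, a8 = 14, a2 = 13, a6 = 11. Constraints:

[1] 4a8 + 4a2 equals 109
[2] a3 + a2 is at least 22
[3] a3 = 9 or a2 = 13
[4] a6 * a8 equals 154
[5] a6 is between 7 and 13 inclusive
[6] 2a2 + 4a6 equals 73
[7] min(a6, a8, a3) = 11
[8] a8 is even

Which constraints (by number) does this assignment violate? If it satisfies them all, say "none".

Constraints 1, 6 do not hold.

[1] 4a8 + 4a2 = 4(14) + 4(13) = 108, not 109 — violated.
[2] a3 + a2 = 12 + 13 = 25; 25 ≥ 22 — satisfied.
[3] a3 = 12 ≠ 9, but a2 = 13 = 13 (second disjunct) — satisfied.
[4] a6 * a8 = 11 * 14 = 154 — satisfied.
[5] a6 = 11 lies in [7, 13] — satisfied.
[6] 2a2 + 4a6 = 2(13) + 4(11) = 70, not 73 — violated.
[7] min(11, 14, 12) = 11 — satisfied.
[8] a8 = 14 is even — satisfied.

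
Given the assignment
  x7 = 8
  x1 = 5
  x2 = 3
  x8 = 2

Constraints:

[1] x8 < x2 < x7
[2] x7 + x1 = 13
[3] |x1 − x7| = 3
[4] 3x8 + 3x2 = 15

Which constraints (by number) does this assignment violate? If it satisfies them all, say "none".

[1] values 2 < 3 < 8 — OK.
[2] x7 + x1 = 8 + 5 = 13 — OK.
[3] |5 − 8| = 3 — OK.
[4] 3x8 + 3x2 = 3(2) + 3(3) = 15 — OK.

None — every constraint holds.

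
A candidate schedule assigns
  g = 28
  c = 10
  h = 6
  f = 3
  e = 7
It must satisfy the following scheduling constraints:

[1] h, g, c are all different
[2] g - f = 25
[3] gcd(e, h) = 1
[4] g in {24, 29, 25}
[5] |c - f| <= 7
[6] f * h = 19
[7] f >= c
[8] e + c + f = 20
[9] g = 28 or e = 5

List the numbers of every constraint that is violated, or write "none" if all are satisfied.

[1] values 6, 28, 10 are pairwise distinct — satisfied.
[2] g - f = 28 - 3 = 25 — satisfied.
[3] gcd(7, 6) = 1 — satisfied.
[4] g = 28 is not in {24, 29, 25} — violated.
[5] |10 - 3| = 7; 7 ≤ 7 — satisfied.
[6] f * h = 3 * 6 = 18, not 19 — violated.
[7] f = 3, c = 10; 3 < 10 (want ≥) — violated.
[8] e + c + f = 7 + 10 + 3 = 20 — satisfied.
[9] g = 28 = 28 (first disjunct) — satisfied.

The assignment fails constraints 4, 6, 7.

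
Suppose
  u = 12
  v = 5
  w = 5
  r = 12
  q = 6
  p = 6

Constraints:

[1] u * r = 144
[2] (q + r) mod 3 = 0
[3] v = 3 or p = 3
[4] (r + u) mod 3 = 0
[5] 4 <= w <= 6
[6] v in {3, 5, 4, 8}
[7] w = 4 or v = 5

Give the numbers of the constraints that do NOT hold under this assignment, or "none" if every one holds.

Constraint 3 is violated.

[1] u * r = 12 * 12 = 144 — holds.
[2] q + r = 18; 18 mod 3 = 0 — holds.
[3] v = 5 ≠ 3 and p = 6 ≠ 3; both disjuncts false — fails.
[4] r + u = 24; 24 mod 3 = 0 — holds.
[5] w = 5 lies in [4, 6] — holds.
[6] v = 5 is in {3, 5, 4, 8} — holds.
[7] w = 5 ≠ 4, but v = 5 = 5 (second disjunct) — holds.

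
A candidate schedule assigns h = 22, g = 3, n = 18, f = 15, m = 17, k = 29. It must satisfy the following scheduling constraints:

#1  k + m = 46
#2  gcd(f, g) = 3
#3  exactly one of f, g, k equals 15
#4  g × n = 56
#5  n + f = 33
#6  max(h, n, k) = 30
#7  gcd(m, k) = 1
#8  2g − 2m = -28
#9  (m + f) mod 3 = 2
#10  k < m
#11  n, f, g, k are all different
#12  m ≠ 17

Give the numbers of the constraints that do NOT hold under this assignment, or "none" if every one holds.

Constraints 4, 6, 10, 12 are violated.

#1 k + m = 29 + 17 = 46 — holds.
#2 gcd(15, 3) = 3 — holds.
#3 f=15, g=3, k=29; 1 of them equals 15 — holds.
#4 g × n = 3 × 18 = 54, not 56 — does not hold.
#5 n + f = 18 + 15 = 33 — holds.
#6 max(22, 18, 29) = 29, not 30 — does not hold.
#7 gcd(17, 29) = 1 — holds.
#8 2g − 2m = 2(3) − 2(17) = -28 — holds.
#9 m + f = 32; 32 mod 3 = 2 — holds.
#10 k = 29, m = 17; 29 ≥ 17 (want <) — does not hold.
#11 values 18, 15, 3, 29 are pairwise distinct — holds.
#12 m = 17, but 17 is required to differ — does not hold.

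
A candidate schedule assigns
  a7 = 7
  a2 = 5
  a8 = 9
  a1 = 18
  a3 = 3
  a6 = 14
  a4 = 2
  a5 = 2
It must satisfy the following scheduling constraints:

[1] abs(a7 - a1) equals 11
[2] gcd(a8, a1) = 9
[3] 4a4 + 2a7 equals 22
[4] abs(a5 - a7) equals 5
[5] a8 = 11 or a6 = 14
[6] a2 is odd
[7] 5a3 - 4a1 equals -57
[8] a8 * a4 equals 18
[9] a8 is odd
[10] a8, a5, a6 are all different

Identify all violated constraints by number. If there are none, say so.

Yes — all constraints hold.

[1] abs(7 - 18) = 11 — holds.
[2] gcd(9, 18) = 9 — holds.
[3] 4a4 + 2a7 = 4(2) + 2(7) = 22 — holds.
[4] abs(2 - 7) = 5 — holds.
[5] a8 = 9 ≠ 11, but a6 = 14 = 14 (second disjunct) — holds.
[6] a2 = 5 is odd — holds.
[7] 5a3 - 4a1 = 5(3) - 4(18) = -57 — holds.
[8] a8 * a4 = 9 * 2 = 18 — holds.
[9] a8 = 9 is odd — holds.
[10] values 9, 2, 14 are pairwise distinct — holds.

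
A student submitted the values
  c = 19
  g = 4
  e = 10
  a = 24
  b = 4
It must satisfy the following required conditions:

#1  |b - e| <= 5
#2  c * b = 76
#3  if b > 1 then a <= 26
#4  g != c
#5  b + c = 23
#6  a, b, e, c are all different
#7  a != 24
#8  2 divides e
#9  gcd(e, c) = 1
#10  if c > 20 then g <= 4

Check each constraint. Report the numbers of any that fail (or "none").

#1 |4 - 10| = 6; 6 > 5, exceeds bound 5 — violated.
#2 c * b = 19 * 4 = 76 — satisfied.
#3 b = 4 > 1, so we need a ≤ 26; a = 24 ≤ 26 — satisfied.
#4 g = 4, c = 19; distinct — satisfied.
#5 b + c = 4 + 19 = 23 — satisfied.
#6 values 24, 4, 10, 19 are pairwise distinct — satisfied.
#7 a = 24, but 24 is required to differ — violated.
#8 10 / 2 = 5, so 2 divides 10 — satisfied.
#9 gcd(10, 19) = 1 — satisfied.
#10 c = 19, not > 20; antecedent false, conditional vacuously true — satisfied.

The assignment fails constraints 1, 7.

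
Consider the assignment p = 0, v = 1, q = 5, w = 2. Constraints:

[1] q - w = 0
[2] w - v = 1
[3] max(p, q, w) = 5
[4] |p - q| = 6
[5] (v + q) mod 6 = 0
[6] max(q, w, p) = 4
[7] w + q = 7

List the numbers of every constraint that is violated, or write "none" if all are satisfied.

[1] q - w = 5 - 2 = 3, not 0  no
[2] w - v = 2 - 1 = 1  yes
[3] max(0, 5, 2) = 5  yes
[4] |0 - 5| = 5, not 6  no
[5] v + q = 6; 6 mod 6 = 0  yes
[6] max(5, 2, 0) = 5, not 4  no
[7] w + q = 2 + 5 = 7  yes

The assignment fails constraints 1, 4, 6.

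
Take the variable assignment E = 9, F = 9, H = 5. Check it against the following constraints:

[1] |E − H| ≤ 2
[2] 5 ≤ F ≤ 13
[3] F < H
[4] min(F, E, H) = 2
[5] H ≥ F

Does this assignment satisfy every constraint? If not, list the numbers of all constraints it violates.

The assignment fails constraints 1, 3, 4, and 5.

[1] |9 − 5| = 4; 4 > 2, exceeds bound 2  fails
[2] F = 9 lies in [5, 13]  holds
[3] F = 9, H = 5; 9 ≥ 5 (want <)  fails
[4] min(9, 9, 5) = 5, not 2  fails
[5] H = 5, F = 9; 5 < 9 (want ≥)  fails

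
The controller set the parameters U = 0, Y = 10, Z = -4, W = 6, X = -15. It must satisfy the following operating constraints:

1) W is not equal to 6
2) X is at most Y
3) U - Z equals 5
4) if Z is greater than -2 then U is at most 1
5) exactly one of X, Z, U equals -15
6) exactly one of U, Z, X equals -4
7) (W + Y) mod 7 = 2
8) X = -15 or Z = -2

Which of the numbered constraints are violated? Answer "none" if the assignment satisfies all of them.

1) W = 6, but 6 is required to differ — does not hold.
2) X = -15, Y = 10; -15 ≤ 10 — holds.
3) U - Z = 0 - (-4) = 4, not 5 — does not hold.
4) Z = -4, not > -2; antecedent false, conditional vacuously true — holds.
5) X=-15, Z=-4, U=0; 1 of them equals -15 — holds.
6) U=0, Z=-4, X=-15; 1 of them equals -4 — holds.
7) W + Y = 16; 16 mod 7 = 2 — holds.
8) X = -15 = -15 (first disjunct) — holds.

No — constraints 1, 3 are not satisfied.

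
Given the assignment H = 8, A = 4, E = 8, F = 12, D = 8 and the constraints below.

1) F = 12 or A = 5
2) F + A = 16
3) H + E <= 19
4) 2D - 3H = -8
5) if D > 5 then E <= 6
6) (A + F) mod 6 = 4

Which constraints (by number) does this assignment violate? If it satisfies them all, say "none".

1) F = 12 = 12 (first disjunct)  yes
2) F + A = 12 + 4 = 16  yes
3) H + E = 8 + 8 = 16; 16 ≤ 19  yes
4) 2D - 3H = 2(8) - 3(8) = -8  yes
5) D = 8 > 5, so we need E ≤ 6; but E = 8 > 6  no
6) A + F = 16; 16 mod 6 = 4  yes

The assignment fails constraint 5.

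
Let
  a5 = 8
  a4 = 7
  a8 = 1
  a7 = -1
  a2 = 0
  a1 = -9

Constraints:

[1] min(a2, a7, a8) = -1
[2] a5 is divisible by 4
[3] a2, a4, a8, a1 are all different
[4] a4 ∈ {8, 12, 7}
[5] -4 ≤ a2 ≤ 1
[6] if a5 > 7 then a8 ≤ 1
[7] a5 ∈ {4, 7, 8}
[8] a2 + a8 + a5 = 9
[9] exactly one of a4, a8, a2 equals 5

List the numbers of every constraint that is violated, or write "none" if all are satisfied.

[1] min(0, -1, 1) = -1 — holds.
[2] 8 / 4 = 2, so 4 divides 8 — holds.
[3] values 0, 7, 1, -9 are pairwise distinct — holds.
[4] a4 = 7 is in {8, 12, 7} — holds.
[5] a2 = 0 lies in [-4, 1] — holds.
[6] a5 = 8 > 7, so we need a8 ≤ 1; a8 = 1 ≤ 1 — holds.
[7] a5 = 8 is in {4, 7, 8} — holds.
[8] a2 + a8 + a5 = 0 + 1 + 8 = 9 — holds.
[9] a4=7, a8=1, a2=0; 0 of them equal 5, not exactly one — fails.

Constraint 9 does not hold.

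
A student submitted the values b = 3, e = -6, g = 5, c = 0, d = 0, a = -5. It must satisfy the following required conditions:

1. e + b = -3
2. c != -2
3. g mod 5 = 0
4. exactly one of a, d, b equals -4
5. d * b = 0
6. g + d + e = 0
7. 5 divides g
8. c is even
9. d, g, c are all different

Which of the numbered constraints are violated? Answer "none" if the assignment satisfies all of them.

The assignment fails constraints 4, 6, and 9.

1. e + b = -6 + 3 = -3  ✔
2. c = 0, and 0 ≠ -2  ✔
3. 5 mod 5 = 0  ✔
4. a=-5, d=0, b=3; 0 of them equal -4, not exactly one  ✘
5. d * b = 0 * 3 = 0  ✔
6. g + d + e = 5 + 0 + (-6) = -1, not 0  ✘
7. 5 / 5 = 1, so 5 divides 5  ✔
8. c = 0 is even  ✔
9. d = c = 0, not all different  ✘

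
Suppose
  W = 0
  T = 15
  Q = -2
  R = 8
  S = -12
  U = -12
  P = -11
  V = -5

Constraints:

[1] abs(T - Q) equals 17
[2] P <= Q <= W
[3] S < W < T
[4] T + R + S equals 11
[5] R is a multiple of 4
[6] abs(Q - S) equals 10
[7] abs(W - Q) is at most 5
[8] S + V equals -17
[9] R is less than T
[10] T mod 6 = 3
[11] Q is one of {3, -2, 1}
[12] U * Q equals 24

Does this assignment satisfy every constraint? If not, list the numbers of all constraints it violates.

All constraints are satisfied.

[1] abs(15 - (-2)) = 17 — holds.
[2] values -11 <= -2 <= 0 — holds.
[3] values -12 < 0 < 15 — holds.
[4] T + R + S = 15 + 8 + (-12) = 11 — holds.
[5] 8 / 4 = 2, so 4 divides 8 — holds.
[6] abs(-2 - (-12)) = 10 — holds.
[7] abs(0 - (-2)) = 2; 2 ≤ 5 — holds.
[8] S + V = -12 + (-5) = -17 — holds.
[9] R = 8, T = 15; 8 < 15 — holds.
[10] 15 mod 6 = 3 — holds.
[11] Q = -2 is in {3, -2, 1} — holds.
[12] U * Q = -12 * (-2) = 24 — holds.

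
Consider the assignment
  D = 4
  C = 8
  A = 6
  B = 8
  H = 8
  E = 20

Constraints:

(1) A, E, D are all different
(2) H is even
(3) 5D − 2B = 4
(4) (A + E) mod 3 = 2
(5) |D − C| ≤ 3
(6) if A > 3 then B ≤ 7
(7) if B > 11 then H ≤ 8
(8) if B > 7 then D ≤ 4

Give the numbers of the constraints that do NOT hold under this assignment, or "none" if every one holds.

(1) values 6, 20, 4 are pairwise distinct — OK.
(2) H = 8 is even — OK.
(3) 5D − 2B = 5(4) − 2(8) = 4 — OK.
(4) A + E = 26; 26 mod 3 = 2 — OK.
(5) |4 − 8| = 4; 4 > 3, exceeds bound 3 — violated.
(6) A = 6 > 3, so we need B ≤ 7; but B = 8 > 7 — violated.
(7) B = 8, not > 11; antecedent false, conditional vacuously true — OK.
(8) B = 8 > 7, so we need D ≤ 4; D = 4 ≤ 4 — OK.

No — constraints 5, 6 are not satisfied.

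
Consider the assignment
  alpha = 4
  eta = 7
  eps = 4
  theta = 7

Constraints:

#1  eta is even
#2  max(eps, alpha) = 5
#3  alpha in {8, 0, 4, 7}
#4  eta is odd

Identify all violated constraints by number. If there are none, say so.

#1 eta = 7 is odd — fails.
#2 max(4, 4) = 4, not 5 — fails.
#3 alpha = 4 is in {8, 0, 4, 7} — holds.
#4 eta = 7 is odd — holds.

Violated: 1 and 2.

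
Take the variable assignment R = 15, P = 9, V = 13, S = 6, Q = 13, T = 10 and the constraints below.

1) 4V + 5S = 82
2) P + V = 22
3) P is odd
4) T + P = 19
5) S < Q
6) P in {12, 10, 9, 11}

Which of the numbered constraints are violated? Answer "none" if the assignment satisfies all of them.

No violations.

1) 4V + 5S = 4(13) + 5(6) = 82  yes
2) P + V = 9 + 13 = 22  yes
3) P = 9 is odd  yes
4) T + P = 10 + 9 = 19  yes
5) S = 6, Q = 13; 6 < 13  yes
6) P = 9 is in {12, 10, 9, 11}  yes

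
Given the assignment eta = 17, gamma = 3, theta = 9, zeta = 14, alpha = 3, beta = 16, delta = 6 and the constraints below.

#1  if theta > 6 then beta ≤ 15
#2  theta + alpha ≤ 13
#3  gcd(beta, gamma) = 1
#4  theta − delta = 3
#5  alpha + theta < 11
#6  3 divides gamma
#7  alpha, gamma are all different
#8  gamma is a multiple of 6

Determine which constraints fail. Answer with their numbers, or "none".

#1 theta = 9 > 6, so we need beta ≤ 15; but beta = 16 > 15 — violated.
#2 theta + alpha = 9 + 3 = 12; 12 ≤ 13 — satisfied.
#3 gcd(16, 3) = 1 — satisfied.
#4 theta − delta = 9 − 6 = 3 — satisfied.
#5 alpha + theta = 3 + 9 = 12; 12 ≥ 11, bound 11 not met — violated.
#6 3 / 3 = 1, so 3 divides 3 — satisfied.
#7 alpha = gamma = 3, not all different — violated.
#8 3 = 6×0 + 3, so 6 does not divide 3 — violated.

No — constraints 1, 5, 7, 8 are not satisfied.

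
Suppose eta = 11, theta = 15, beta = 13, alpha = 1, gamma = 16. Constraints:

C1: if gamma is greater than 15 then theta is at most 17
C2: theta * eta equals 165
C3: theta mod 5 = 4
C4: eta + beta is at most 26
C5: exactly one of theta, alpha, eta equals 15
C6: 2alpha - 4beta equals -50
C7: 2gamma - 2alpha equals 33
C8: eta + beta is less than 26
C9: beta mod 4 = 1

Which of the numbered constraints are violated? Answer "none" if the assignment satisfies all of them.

C1: gamma = 16 > 15, so we need theta ≤ 17; theta = 15 ≤ 17 — holds.
C2: theta * eta = 15 * 11 = 165 — holds.
C3: 15 mod 5 = 0, not 4 — does not hold.
C4: eta + beta = 11 + 13 = 24; 24 ≤ 26 — holds.
C5: theta=15, alpha=1, eta=11; 1 of them equals 15 — holds.
C6: 2alpha - 4beta = 2(1) - 4(13) = -50 — holds.
C7: 2gamma - 2alpha = 2(16) - 2(1) = 30, not 33 — does not hold.
C8: eta + beta = 11 + 13 = 24; 24 < 26 — holds.
C9: 13 mod 4 = 1 — holds.

The assignment fails constraints 3 and 7.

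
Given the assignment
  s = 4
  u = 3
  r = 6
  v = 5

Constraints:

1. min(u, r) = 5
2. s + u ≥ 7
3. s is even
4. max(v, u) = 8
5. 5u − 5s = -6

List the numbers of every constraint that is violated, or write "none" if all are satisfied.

1. min(3, 6) = 3, not 5 — violated.
2. s + u = 4 + 3 = 7; 7 ≥ 7 — OK.
3. s = 4 is even — OK.
4. max(5, 3) = 5, not 8 — violated.
5. 5u − 5s = 5(3) − 5(4) = -5, not -6 — violated.

No — constraints 1, 4, 5 are not satisfied.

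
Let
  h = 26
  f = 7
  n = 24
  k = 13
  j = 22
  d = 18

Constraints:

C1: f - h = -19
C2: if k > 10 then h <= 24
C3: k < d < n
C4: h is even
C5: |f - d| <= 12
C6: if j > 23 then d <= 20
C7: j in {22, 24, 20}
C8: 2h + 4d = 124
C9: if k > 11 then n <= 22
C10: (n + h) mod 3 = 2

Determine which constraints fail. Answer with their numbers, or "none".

Constraints 2 and 9 are violated.

C1: f - h = 7 - 26 = -19 — OK.
C2: k = 13 > 10, so we need h ≤ 24; but h = 26 > 24 — violated.
C3: values 13 < 18 < 24 — OK.
C4: h = 26 is even — OK.
C5: |7 - 18| = 11; 11 ≤ 12 — OK.
C6: j = 22, not > 23; antecedent false, conditional vacuously true — OK.
C7: j = 22 is in {22, 24, 20} — OK.
C8: 2h + 4d = 2(26) + 4(18) = 124 — OK.
C9: k = 13 > 11, so we need n ≤ 22; but n = 24 > 22 — violated.
C10: n + h = 50; 50 mod 3 = 2 — OK.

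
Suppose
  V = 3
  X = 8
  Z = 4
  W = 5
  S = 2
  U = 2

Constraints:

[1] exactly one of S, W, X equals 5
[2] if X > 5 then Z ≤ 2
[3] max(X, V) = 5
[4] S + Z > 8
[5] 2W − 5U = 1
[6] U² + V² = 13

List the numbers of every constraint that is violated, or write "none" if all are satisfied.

Violated: 2, 3, 4, 5.

[1] S=2, W=5, X=8; 1 of them equals 5  yes
[2] X = 8 > 5, so we need Z ≤ 2; but Z = 4 > 2  no
[3] max(8, 3) = 8, not 5  no
[4] S + Z = 2 + 4 = 6; 6 ≤ 8, bound 8 not met  no
[5] 2W − 5U = 2(5) − 5(2) = 0, not 1  no
[6] U² + V² = 2² + 3² = 4 + 9 = 13  yes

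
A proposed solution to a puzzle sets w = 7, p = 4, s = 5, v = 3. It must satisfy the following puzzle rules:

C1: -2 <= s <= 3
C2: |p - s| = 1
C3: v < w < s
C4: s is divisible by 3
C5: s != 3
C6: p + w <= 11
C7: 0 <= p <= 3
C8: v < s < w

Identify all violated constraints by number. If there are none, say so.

No — constraints 1, 3, 4, and 7 are not satisfied.

C1: s = 5 is outside [-2, 3] — violated.
C2: |4 - 5| = 1 — OK.
C3: values 3, 7, 5; w = 7 is not < s = 5 — violated.
C4: 5 = 3*1 + 2, so 3 does not divide 5 — violated.
C5: s = 5, and 5 ≠ 3 — OK.
C6: p + w = 4 + 7 = 11; 11 ≤ 11 — OK.
C7: p = 4 is outside [0, 3] — violated.
C8: values 3 < 5 < 7 — OK.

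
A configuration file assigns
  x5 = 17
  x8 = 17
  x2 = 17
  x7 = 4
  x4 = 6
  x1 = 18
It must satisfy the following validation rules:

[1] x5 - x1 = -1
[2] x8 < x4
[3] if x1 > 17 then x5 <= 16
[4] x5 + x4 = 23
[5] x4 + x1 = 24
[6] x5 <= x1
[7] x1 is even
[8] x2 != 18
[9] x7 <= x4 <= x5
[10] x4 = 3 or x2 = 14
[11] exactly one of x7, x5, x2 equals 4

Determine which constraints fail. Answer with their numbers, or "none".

Constraints 2, 3, 10 are violated.

[1] x5 - x1 = 17 - 18 = -1  OK
[2] x8 = 17, x4 = 6; 17 ≥ 6 (want <)  FAIL
[3] x1 = 18 > 17, so we need x5 ≤ 16; but x5 = 17 > 16  FAIL
[4] x5 + x4 = 17 + 6 = 23  OK
[5] x4 + x1 = 6 + 18 = 24  OK
[6] x5 = 17, x1 = 18; 17 ≤ 18  OK
[7] x1 = 18 is even  OK
[8] x2 = 17, and 17 ≠ 18  OK
[9] values 4 <= 6 <= 17  OK
[10] x4 = 6 ≠ 3 and x2 = 17 ≠ 14; both disjuncts false  FAIL
[11] x7=4, x5=17, x2=17; 1 of them equals 4  OK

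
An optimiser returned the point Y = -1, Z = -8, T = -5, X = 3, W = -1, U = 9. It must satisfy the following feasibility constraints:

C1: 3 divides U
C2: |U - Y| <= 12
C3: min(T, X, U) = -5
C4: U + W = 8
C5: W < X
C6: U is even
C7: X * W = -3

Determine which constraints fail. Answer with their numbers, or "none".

Constraint 6 does not hold.

C1: 9 / 3 = 3, so 3 divides 9 — satisfied.
C2: |9 - (-1)| = 10; 10 ≤ 12 — satisfied.
C3: min(-5, 3, 9) = -5 — satisfied.
C4: U + W = 9 + (-1) = 8 — satisfied.
C5: W = -1, X = 3; -1 < 3 — satisfied.
C6: U = 9 is odd — violated.
C7: X * W = 3 * (-1) = -3 — satisfied.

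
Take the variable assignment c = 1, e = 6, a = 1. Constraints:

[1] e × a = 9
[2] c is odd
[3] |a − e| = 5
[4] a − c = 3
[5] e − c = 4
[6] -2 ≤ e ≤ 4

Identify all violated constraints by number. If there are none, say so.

Constraints 1, 4, 5, 6 are violated.

[1] e × a = 6 × 1 = 6, not 9  FAIL
[2] c = 1 is odd  OK
[3] |1 − 6| = 5  OK
[4] a − c = 1 − 1 = 0, not 3  FAIL
[5] e − c = 6 − 1 = 5, not 4  FAIL
[6] e = 6 is outside [-2, 4]  FAIL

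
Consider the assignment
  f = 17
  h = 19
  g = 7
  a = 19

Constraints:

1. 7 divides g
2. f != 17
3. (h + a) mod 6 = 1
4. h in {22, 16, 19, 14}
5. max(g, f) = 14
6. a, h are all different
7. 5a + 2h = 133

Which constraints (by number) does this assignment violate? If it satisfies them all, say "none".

1. 7 / 7 = 1, so 7 divides 7 — holds.
2. f = 17, but 17 is required to differ — fails.
3. h + a = 38; 38 mod 6 = 2, not 1 — fails.
4. h = 19 is in {22, 16, 19, 14} — holds.
5. max(7, 17) = 17, not 14 — fails.
6. a = h = 19, not all different — fails.
7. 5a + 2h = 5(19) + 2(19) = 133 — holds.

Violated: 2, 3, 5, and 6.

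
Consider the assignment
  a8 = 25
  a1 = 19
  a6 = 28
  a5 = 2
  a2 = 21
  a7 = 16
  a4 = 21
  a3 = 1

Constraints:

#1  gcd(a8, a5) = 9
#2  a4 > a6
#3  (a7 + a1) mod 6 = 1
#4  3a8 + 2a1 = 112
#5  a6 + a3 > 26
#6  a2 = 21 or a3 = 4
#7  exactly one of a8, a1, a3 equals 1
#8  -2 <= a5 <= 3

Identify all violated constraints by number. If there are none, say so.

Violated: 1, 2, 3, 4.

#1 gcd(25, 2) = 1, not 9  no
#2 a4 = 21, a6 = 28; 21 ≤ 28 (want >)  no
#3 a7 + a1 = 35; 35 mod 6 = 5, not 1  no
#4 3a8 + 2a1 = 3(25) + 2(19) = 113, not 112  no
#5 a6 + a3 = 28 + 1 = 29; 29 > 26  yes
#6 a2 = 21 = 21 (first disjunct)  yes
#7 a8=25, a1=19, a3=1; 1 of them equals 1  yes
#8 a5 = 2 lies in [-2, 3]  yes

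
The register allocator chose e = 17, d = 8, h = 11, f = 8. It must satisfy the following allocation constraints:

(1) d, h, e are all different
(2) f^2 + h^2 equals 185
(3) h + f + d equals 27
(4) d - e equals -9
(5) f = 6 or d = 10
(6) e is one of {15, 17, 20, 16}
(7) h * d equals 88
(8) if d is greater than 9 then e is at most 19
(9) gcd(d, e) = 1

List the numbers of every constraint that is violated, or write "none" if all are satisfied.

(1) values 8, 11, 17 are pairwise distinct  holds
(2) f^2 + h^2 = 8^2 + 11^2 = 64 + 121 = 185  holds
(3) h + f + d = 11 + 8 + 8 = 27  holds
(4) d - e = 8 - 17 = -9  holds
(5) f = 8 ≠ 6 and d = 8 ≠ 10; both disjuncts false  fails
(6) e = 17 is in {15, 17, 20, 16}  holds
(7) h * d = 11 * 8 = 88  holds
(8) d = 8, not > 9; antecedent false, conditional vacuously true  holds
(9) gcd(8, 17) = 1  holds

No — constraint 5 is not satisfied.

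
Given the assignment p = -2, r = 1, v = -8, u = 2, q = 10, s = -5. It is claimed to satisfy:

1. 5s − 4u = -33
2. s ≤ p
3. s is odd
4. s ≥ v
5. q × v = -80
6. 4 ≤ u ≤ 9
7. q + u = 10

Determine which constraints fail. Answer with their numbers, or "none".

No — constraints 6 and 7 are not satisfied.

1. 5s − 4u = 5(-5) − 4(2) = -33 — holds.
2. s = -5, p = -2; -5 ≤ -2 — holds.
3. s = -5 is odd — holds.
4. s = -5, v = -8; -5 ≥ -8 — holds.
5. q × v = 10 × (-8) = -80 — holds.
6. u = 2 is outside [4, 9] — fails.
7. q + u = 10 + 2 = 12, not 10 — fails.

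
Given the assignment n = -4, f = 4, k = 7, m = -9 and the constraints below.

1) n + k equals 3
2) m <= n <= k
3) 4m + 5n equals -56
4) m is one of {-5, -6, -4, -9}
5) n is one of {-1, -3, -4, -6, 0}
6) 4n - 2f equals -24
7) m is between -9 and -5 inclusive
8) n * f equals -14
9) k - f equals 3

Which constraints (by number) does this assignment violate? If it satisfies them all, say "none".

1) n + k = -4 + 7 = 3 — satisfied.
2) values -9 <= -4 <= 7 — satisfied.
3) 4m + 5n = 4(-9) + 5(-4) = -56 — satisfied.
4) m = -9 is in {-5, -6, -4, -9} — satisfied.
5) n = -4 is in {-1, -3, -4, -6, 0} — satisfied.
6) 4n - 2f = 4(-4) - 2(4) = -24 — satisfied.
7) m = -9 lies in [-9, -5] — satisfied.
8) n * f = -4 * 4 = -16, not -14 — violated.
9) k - f = 7 - 4 = 3 — satisfied.

The assignment fails constraint 8.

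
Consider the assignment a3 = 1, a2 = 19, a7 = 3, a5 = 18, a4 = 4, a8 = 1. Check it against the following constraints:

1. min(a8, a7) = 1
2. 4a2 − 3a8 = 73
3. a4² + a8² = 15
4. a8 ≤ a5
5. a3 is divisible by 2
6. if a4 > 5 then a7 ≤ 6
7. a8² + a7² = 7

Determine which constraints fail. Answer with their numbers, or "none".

1. min(1, 3) = 1  ✓
2. 4a2 − 3a8 = 4(19) − 3(1) = 73  ✓
3. a4² + a8² = 4² + 1² = 16 + 1 = 17, not 15  ✗
4. a8 = 1, a5 = 18; 1 ≤ 18  ✓
5. 1 = 2×0 + 1, so 2 does not divide 1  ✗
6. a4 = 4, not > 5; antecedent false, conditional vacuously true  ✓
7. a8² + a7² = 1² + 3² = 1 + 9 = 10, not 7  ✗

Constraints 3, 5, 7 do not hold.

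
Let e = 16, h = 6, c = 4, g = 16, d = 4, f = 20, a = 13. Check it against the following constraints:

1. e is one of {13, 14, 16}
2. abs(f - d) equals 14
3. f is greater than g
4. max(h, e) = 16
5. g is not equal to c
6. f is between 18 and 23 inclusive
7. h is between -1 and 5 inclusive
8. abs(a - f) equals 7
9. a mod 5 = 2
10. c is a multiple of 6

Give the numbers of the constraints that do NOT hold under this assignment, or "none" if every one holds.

Constraints 2, 7, 9, and 10 do not hold.

1. e = 16 is in {13, 14, 16} — holds.
2. abs(20 - 4) = 16, not 14 — fails.
3. f = 20, g = 16; 20 > 16 — holds.
4. max(6, 16) = 16 — holds.
5. g = 16, c = 4; distinct — holds.
6. f = 20 lies in [18, 23] — holds.
7. h = 6 is outside [-1, 5] — fails.
8. abs(13 - 20) = 7 — holds.
9. 13 mod 5 = 3, not 2 — fails.
10. 4 = 6*0 + 4, so 6 does not divide 4 — fails.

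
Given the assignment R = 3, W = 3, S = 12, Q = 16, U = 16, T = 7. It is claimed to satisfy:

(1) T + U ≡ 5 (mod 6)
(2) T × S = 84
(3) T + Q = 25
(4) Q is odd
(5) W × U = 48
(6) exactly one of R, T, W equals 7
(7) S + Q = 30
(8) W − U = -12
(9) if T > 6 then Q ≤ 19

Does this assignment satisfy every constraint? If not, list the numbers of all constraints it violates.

No — constraints 3, 4, 7, and 8 are not satisfied.

(1) T + U = 23; 23 mod 6 = 5 — holds.
(2) T × S = 7 × 12 = 84 — holds.
(3) T + Q = 7 + 16 = 23, not 25 — fails.
(4) Q = 16 is even — fails.
(5) W × U = 3 × 16 = 48 — holds.
(6) R=3, T=7, W=3; 1 of them equals 7 — holds.
(7) S + Q = 12 + 16 = 28, not 30 — fails.
(8) W − U = 3 − 16 = -13, not -12 — fails.
(9) T = 7 > 6, so we need Q ≤ 19; Q = 16 ≤ 19 — holds.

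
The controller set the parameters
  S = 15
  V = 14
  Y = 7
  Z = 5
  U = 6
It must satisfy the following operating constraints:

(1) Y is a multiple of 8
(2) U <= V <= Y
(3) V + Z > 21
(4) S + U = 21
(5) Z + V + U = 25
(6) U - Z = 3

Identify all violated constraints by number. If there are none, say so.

(1) 7 = 8*0 + 7, so 8 does not divide 7 — does not hold.
(2) values 6, 14, 7; V = 14 is not <= Y = 7 — does not hold.
(3) V + Z = 14 + 5 = 19; 19 ≤ 21, bound 21 not met — does not hold.
(4) S + U = 15 + 6 = 21 — holds.
(5) Z + V + U = 5 + 14 + 6 = 25 — holds.
(6) U - Z = 6 - 5 = 1, not 3 — does not hold.

The assignment fails constraints 1, 2, 3, 6.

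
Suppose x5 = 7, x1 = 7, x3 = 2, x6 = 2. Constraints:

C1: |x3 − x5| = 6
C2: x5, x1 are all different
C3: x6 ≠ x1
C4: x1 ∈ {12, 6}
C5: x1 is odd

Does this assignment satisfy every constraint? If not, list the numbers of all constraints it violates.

Violated: 1, 2, and 4.

C1: |2 − 7| = 5, not 6  ✘
C2: x5 = x1 = 7, not all different  ✘
C3: x6 = 2, x1 = 7; distinct  ✔
C4: x1 = 7 is not in {12, 6}  ✘
C5: x1 = 7 is odd  ✔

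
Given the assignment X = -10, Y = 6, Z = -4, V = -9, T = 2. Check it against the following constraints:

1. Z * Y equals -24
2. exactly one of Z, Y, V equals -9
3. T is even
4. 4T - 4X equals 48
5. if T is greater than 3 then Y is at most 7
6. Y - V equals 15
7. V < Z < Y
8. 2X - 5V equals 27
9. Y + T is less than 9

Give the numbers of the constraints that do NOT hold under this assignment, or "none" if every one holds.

Constraint 8 is violated.

1. Z * Y = -4 * 6 = -24  true
2. Z=-4, Y=6, V=-9; 1 of them equals -9  true
3. T = 2 is even  true
4. 4T - 4X = 4(2) - 4(-10) = 48  true
5. T = 2, not > 3; antecedent false, conditional vacuously true  true
6. Y - V = 6 - (-9) = 15  true
7. values -9 < -4 < 6  true
8. 2X - 5V = 2(-10) - 5(-9) = 25, not 27  false
9. Y + T = 6 + 2 = 8; 8 < 9  true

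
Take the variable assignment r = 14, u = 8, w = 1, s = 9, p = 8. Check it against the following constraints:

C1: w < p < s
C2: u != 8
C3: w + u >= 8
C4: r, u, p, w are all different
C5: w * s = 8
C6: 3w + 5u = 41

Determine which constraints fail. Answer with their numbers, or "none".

Constraints 2, 4, 5, and 6 do not hold.

C1: values 1 < 8 < 9 — satisfied.
C2: u = 8, but 8 is required to differ — violated.
C3: w + u = 1 + 8 = 9; 9 ≥ 8 — satisfied.
C4: u = p = 8, not all different — violated.
C5: w * s = 1 * 9 = 9, not 8 — violated.
C6: 3w + 5u = 3(1) + 5(8) = 43, not 41 — violated.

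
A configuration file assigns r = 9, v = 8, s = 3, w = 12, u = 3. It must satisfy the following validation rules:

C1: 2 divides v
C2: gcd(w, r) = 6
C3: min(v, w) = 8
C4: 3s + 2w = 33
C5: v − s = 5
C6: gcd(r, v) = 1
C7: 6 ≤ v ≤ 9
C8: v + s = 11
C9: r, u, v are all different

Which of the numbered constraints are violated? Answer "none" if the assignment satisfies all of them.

C1: 8 / 2 = 4, so 2 divides 8  OK
C2: gcd(12, 9) = 3, not 6  FAIL
C3: min(8, 12) = 8  OK
C4: 3s + 2w = 3(3) + 2(12) = 33  OK
C5: v − s = 8 − 3 = 5  OK
C6: gcd(9, 8) = 1  OK
C7: v = 8 lies in [6, 9]  OK
C8: v + s = 8 + 3 = 11  OK
C9: values 9, 3, 8 are pairwise distinct  OK

No — constraint 2 is not satisfied.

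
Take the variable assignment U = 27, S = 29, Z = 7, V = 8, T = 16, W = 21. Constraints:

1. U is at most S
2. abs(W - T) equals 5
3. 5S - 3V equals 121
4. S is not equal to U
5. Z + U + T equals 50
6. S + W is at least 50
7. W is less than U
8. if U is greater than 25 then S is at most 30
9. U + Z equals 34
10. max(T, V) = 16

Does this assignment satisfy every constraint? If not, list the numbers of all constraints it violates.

1. U = 27, S = 29; 27 ≤ 29 — OK.
2. abs(21 - 16) = 5 — OK.
3. 5S - 3V = 5(29) - 3(8) = 121 — OK.
4. S = 29, U = 27; distinct — OK.
5. Z + U + T = 7 + 27 + 16 = 50 — OK.
6. S + W = 29 + 21 = 50; 50 ≥ 50 — OK.
7. W = 21, U = 27; 21 < 27 — OK.
8. U = 27 > 25, so we need S ≤ 30; S = 29 ≤ 30 — OK.
9. U + Z = 27 + 7 = 34 — OK.
10. max(16, 8) = 16 — OK.

The assignment satisfies every constraint.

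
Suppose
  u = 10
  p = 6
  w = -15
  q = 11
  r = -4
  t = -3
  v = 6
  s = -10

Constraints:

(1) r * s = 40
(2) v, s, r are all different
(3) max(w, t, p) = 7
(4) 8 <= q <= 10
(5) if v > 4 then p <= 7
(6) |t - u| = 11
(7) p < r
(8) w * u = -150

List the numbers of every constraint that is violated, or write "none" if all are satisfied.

No — constraints 3, 4, 6, 7 are not satisfied.

(1) r * s = -4 * (-10) = 40  ✔
(2) values 6, -10, -4 are pairwise distinct  ✔
(3) max(-15, -3, 6) = 6, not 7  ✘
(4) q = 11 is outside [8, 10]  ✘
(5) v = 6 > 4, so we need p ≤ 7; p = 6 ≤ 7  ✔
(6) |-3 - 10| = 13, not 11  ✘
(7) p = 6, r = -4; 6 ≥ -4 (want <)  ✘
(8) w * u = -15 * 10 = -150  ✔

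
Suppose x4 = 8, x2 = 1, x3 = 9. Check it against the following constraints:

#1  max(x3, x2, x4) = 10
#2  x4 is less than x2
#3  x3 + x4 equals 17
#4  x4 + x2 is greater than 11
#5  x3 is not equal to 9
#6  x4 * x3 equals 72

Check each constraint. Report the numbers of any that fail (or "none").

The assignment fails constraints 1, 2, 4, and 5.

#1 max(9, 1, 8) = 9, not 10 — fails.
#2 x4 = 8, x2 = 1; 8 ≥ 1 (want <) — fails.
#3 x3 + x4 = 9 + 8 = 17 — holds.
#4 x4 + x2 = 8 + 1 = 9; 9 ≤ 11, bound 11 not met — fails.
#5 x3 = 9, but 9 is required to differ — fails.
#6 x4 * x3 = 8 * 9 = 72 — holds.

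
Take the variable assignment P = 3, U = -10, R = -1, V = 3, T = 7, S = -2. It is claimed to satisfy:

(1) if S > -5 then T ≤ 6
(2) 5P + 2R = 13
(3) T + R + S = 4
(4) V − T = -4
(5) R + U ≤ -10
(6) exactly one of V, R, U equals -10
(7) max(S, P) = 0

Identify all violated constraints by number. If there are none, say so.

Constraints 1 and 7 do not hold.

(1) S = -2 > -5, so we need T ≤ 6; but T = 7 > 6  FAIL
(2) 5P + 2R = 5(3) + 2(-1) = 13  OK
(3) T + R + S = 7 + (-1) + (-2) = 4  OK
(4) V − T = 3 − 7 = -4  OK
(5) R + U = -1 + (-10) = -11; -11 ≤ -10  OK
(6) V=3, R=-1, U=-10; 1 of them equals -10  OK
(7) max(-2, 3) = 3, not 0  FAIL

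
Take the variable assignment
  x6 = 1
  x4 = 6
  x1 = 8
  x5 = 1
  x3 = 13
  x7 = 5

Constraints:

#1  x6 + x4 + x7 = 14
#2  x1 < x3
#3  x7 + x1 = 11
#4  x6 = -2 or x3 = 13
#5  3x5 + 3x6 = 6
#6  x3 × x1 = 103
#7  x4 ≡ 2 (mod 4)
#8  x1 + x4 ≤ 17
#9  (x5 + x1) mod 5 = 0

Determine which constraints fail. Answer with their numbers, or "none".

#1 x6 + x4 + x7 = 1 + 6 + 5 = 12, not 14  false
#2 x1 = 8, x3 = 13; 8 < 13  true
#3 x7 + x1 = 5 + 8 = 13, not 11  false
#4 x6 = 1 ≠ -2, but x3 = 13 = 13 (second disjunct)  true
#5 3x5 + 3x6 = 3(1) + 3(1) = 6  true
#6 x3 × x1 = 13 × 8 = 104, not 103  false
#7 6 mod 4 = 2  true
#8 x1 + x4 = 8 + 6 = 14; 14 ≤ 17  true
#9 x5 + x1 = 9; 9 mod 5 = 4, not 0  false

Violated: 1, 3, 6, 9.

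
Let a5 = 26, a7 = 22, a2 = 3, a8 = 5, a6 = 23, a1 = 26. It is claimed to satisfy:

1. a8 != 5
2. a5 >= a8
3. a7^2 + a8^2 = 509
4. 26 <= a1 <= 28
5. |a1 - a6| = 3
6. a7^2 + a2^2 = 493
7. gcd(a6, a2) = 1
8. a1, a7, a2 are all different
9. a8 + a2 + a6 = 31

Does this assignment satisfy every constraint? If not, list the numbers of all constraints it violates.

Constraint 1 does not hold.

1. a8 = 5, but 5 is required to differ — violated.
2. a5 = 26, a8 = 5; 26 ≥ 5 — satisfied.
3. a7^2 + a8^2 = 22^2 + 5^2 = 484 + 25 = 509 — satisfied.
4. a1 = 26 lies in [26, 28] — satisfied.
5. |26 - 23| = 3 — satisfied.
6. a7^2 + a2^2 = 22^2 + 3^2 = 484 + 9 = 493 — satisfied.
7. gcd(23, 3) = 1 — satisfied.
8. values 26, 22, 3 are pairwise distinct — satisfied.
9. a8 + a2 + a6 = 5 + 3 + 23 = 31 — satisfied.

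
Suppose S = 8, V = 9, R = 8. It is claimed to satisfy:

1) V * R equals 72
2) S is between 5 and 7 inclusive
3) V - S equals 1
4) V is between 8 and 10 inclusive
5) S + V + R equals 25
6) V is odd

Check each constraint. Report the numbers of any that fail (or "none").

No — constraint 2 is not satisfied.

1) V * R = 9 * 8 = 72 — holds.
2) S = 8 is outside [5, 7] — does not hold.
3) V - S = 9 - 8 = 1 — holds.
4) V = 9 lies in [8, 10] — holds.
5) S + V + R = 8 + 9 + 8 = 25 — holds.
6) V = 9 is odd — holds.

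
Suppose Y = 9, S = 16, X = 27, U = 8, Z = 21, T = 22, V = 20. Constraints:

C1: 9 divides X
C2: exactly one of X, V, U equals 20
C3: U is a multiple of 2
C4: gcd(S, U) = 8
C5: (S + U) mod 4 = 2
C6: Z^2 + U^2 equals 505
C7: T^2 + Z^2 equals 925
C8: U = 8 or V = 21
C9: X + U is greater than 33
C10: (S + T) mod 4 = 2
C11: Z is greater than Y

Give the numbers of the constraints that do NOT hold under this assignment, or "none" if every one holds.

C1: 27 / 9 = 3, so 9 divides 27 — satisfied.
C2: X=27, V=20, U=8; 1 of them equals 20 — satisfied.
C3: 8 / 2 = 4, so 2 divides 8 — satisfied.
C4: gcd(16, 8) = 8 — satisfied.
C5: S + U = 24; 24 mod 4 = 0, not 2 — violated.
C6: Z^2 + U^2 = 21^2 + 8^2 = 441 + 64 = 505 — satisfied.
C7: T^2 + Z^2 = 22^2 + 21^2 = 484 + 441 = 925 — satisfied.
C8: U = 8 = 8 (first disjunct) — satisfied.
C9: X + U = 27 + 8 = 35; 35 > 33 — satisfied.
C10: S + T = 38; 38 mod 4 = 2 — satisfied.
C11: Z = 21, Y = 9; 21 > 9 — satisfied.

Violated: 5.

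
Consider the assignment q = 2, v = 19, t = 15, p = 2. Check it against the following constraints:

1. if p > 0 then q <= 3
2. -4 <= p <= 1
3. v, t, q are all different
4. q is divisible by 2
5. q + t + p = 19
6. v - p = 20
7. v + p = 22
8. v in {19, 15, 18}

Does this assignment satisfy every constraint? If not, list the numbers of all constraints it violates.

1. p = 2 > 0, so we need q ≤ 3; q = 2 ≤ 3 — holds.
2. p = 2 is outside [-4, 1] — fails.
3. values 19, 15, 2 are pairwise distinct — holds.
4. 2 / 2 = 1, so 2 divides 2 — holds.
5. q + t + p = 2 + 15 + 2 = 19 — holds.
6. v - p = 19 - 2 = 17, not 20 — fails.
7. v + p = 19 + 2 = 21, not 22 — fails.
8. v = 19 is in {19, 15, 18} — holds.

The assignment fails constraints 2, 6, 7.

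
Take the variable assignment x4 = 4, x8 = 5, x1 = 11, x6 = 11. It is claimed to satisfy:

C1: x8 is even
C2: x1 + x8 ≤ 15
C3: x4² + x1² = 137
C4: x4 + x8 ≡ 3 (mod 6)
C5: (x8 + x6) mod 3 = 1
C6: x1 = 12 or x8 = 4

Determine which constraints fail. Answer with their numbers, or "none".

No — constraints 1, 2, and 6 are not satisfied.

C1: x8 = 5 is odd — fails.
C2: x1 + x8 = 11 + 5 = 16; 16 > 15, bound 15 not met — fails.
C3: x4² + x1² = 4² + 11² = 16 + 121 = 137 — holds.
C4: x4 + x8 = 9; 9 mod 6 = 3 — holds.
C5: x8 + x6 = 16; 16 mod 3 = 1 — holds.
C6: x1 = 11 ≠ 12 and x8 = 5 ≠ 4; both disjuncts false — fails.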